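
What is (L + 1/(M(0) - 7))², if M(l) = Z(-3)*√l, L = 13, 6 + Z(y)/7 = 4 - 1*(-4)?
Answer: 8100/49 ≈ 165.31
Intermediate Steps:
Z(y) = 14 (Z(y) = -42 + 7*(4 - 1*(-4)) = -42 + 7*(4 + 4) = -42 + 7*8 = -42 + 56 = 14)
M(l) = 14*√l
(L + 1/(M(0) - 7))² = (13 + 1/(14*√0 - 7))² = (13 + 1/(14*0 - 7))² = (13 + 1/(0 - 7))² = (13 + 1/(-7))² = (13 - ⅐)² = (90/7)² = 8100/49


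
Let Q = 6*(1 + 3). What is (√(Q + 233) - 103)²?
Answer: (103 - √257)² ≈ 7563.6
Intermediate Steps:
Q = 24 (Q = 6*4 = 24)
(√(Q + 233) - 103)² = (√(24 + 233) - 103)² = (√257 - 103)² = (-103 + √257)²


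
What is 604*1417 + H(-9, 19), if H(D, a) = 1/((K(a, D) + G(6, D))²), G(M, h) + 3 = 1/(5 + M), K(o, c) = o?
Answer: 26813488693/31329 ≈ 8.5587e+5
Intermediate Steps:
G(M, h) = -3 + 1/(5 + M)
H(D, a) = (-32/11 + a)⁻² (H(D, a) = 1/((a + (-14 - 3*6)/(5 + 6))²) = 1/((a + (-14 - 18)/11)²) = 1/((a + (1/11)*(-32))²) = 1/((a - 32/11)²) = 1/((-32/11 + a)²) = (-32/11 + a)⁻²)
604*1417 + H(-9, 19) = 604*1417 + 121/(-32 + 11*19)² = 855868 + 121/(-32 + 209)² = 855868 + 121/177² = 855868 + 121*(1/31329) = 855868 + 121/31329 = 26813488693/31329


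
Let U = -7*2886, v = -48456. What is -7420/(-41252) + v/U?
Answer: 89533573/34723871 ≈ 2.5784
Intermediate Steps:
U = -20202
-7420/(-41252) + v/U = -7420/(-41252) - 48456/(-20202) = -7420*(-1/41252) - 48456*(-1/20202) = 1855/10313 + 8076/3367 = 89533573/34723871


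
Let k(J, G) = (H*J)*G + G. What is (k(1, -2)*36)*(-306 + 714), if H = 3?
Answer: -117504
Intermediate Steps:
k(J, G) = G + 3*G*J (k(J, G) = (3*J)*G + G = 3*G*J + G = G + 3*G*J)
(k(1, -2)*36)*(-306 + 714) = (-2*(1 + 3*1)*36)*(-306 + 714) = (-2*(1 + 3)*36)*408 = (-2*4*36)*408 = -8*36*408 = -288*408 = -117504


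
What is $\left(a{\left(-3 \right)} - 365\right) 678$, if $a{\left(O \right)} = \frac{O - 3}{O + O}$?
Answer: $-246792$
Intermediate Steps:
$a{\left(O \right)} = \frac{-3 + O}{2 O}$
$\left(a{\left(-3 \right)} - 365\right) 678 = \left(\frac{-3 - 3}{2 \left(-3\right)} - 365\right) 678 = \left(\frac{1}{2} \left(- \frac{1}{3}\right) \left(-6\right) - 365\right) 678 = \left(1 - 365\right) 678 = \left(-364\right) 678 = -246792$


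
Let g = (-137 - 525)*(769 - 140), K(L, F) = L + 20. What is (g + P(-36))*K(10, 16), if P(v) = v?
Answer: -12493020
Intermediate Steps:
K(L, F) = 20 + L
g = -416398 (g = -662*629 = -416398)
(g + P(-36))*K(10, 16) = (-416398 - 36)*(20 + 10) = -416434*30 = -12493020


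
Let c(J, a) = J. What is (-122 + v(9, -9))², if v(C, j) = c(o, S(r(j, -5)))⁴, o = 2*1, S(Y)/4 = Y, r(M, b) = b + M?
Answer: 11236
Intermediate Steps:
r(M, b) = M + b
S(Y) = 4*Y
o = 2
v(C, j) = 16 (v(C, j) = 2⁴ = 16)
(-122 + v(9, -9))² = (-122 + 16)² = (-106)² = 11236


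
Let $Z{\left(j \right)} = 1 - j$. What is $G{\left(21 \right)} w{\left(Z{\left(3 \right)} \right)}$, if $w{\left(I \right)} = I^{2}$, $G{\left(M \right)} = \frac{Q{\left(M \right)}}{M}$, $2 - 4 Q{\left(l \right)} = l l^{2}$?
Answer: $- \frac{9259}{21} \approx -440.9$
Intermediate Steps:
$Q{\left(l \right)} = \frac{1}{2} - \frac{l^{3}}{4}$ ($Q{\left(l \right)} = \frac{1}{2} - \frac{l l^{2}}{4} = \frac{1}{2} - \frac{l^{3}}{4}$)
$G{\left(M \right)} = \frac{\frac{1}{2} - \frac{M^{3}}{4}}{M}$
$G{\left(21 \right)} w{\left(Z{\left(3 \right)} \right)} = \frac{2 - 21^{3}}{4 \cdot 21} \left(1 - 3\right)^{2} = \frac{1}{4} \cdot \frac{1}{21} \left(2 - 9261\right) \left(1 - 3\right)^{2} = \frac{1}{4} \cdot \frac{1}{21} \left(2 - 9261\right) \left(-2\right)^{2} = \frac{1}{4} \cdot \frac{1}{21} \left(-9259\right) 4 = \left(- \frac{9259}{84}\right) 4 = - \frac{9259}{21}$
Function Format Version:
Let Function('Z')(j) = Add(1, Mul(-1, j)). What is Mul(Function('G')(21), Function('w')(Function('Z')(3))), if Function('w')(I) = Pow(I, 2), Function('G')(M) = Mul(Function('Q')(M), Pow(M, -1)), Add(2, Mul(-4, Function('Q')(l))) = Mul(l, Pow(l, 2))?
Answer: Rational(-9259, 21) ≈ -440.90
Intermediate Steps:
Function('Q')(l) = Add(Rational(1, 2), Mul(Rational(-1, 4), Pow(l, 3))) (Function('Q')(l) = Add(Rational(1, 2), Mul(Rational(-1, 4), Mul(l, Pow(l, 2)))) = Add(Rational(1, 2), Mul(Rational(-1, 4), Pow(l, 3))))
Function('G')(M) = Mul(Pow(M, -1), Add(Rational(1, 2), Mul(Rational(-1, 4), Pow(M, 3)))) (Function('G')(M) = Mul(Add(Rational(1, 2), Mul(Rational(-1, 4), Pow(M, 3))), Pow(M, -1)) = Mul(Pow(M, -1), Add(Rational(1, 2), Mul(Rational(-1, 4), Pow(M, 3)))))
Mul(Function('G')(21), Function('w')(Function('Z')(3))) = Mul(Mul(Rational(1, 4), Pow(21, -1), Add(2, Mul(-1, Pow(21, 3)))), Pow(Add(1, Mul(-1, 3)), 2)) = Mul(Mul(Rational(1, 4), Rational(1, 21), Add(2, Mul(-1, 9261))), Pow(Add(1, -3), 2)) = Mul(Mul(Rational(1, 4), Rational(1, 21), Add(2, -9261)), Pow(-2, 2)) = Mul(Mul(Rational(1, 4), Rational(1, 21), -9259), 4) = Mul(Rational(-9259, 84), 4) = Rational(-9259, 21)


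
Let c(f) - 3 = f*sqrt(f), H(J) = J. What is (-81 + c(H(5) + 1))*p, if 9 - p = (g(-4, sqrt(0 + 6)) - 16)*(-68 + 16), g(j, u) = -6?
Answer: 88530 - 6810*sqrt(6) ≈ 71849.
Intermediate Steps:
p = -1135 (p = 9 - (-6 - 16)*(-68 + 16) = 9 - (-22)*(-52) = 9 - 1*1144 = 9 - 1144 = -1135)
c(f) = 3 + f**(3/2) (c(f) = 3 + f*sqrt(f) = 3 + f**(3/2))
(-81 + c(H(5) + 1))*p = (-81 + (3 + (5 + 1)**(3/2)))*(-1135) = (-81 + (3 + 6**(3/2)))*(-1135) = (-81 + (3 + 6*sqrt(6)))*(-1135) = (-78 + 6*sqrt(6))*(-1135) = 88530 - 6810*sqrt(6)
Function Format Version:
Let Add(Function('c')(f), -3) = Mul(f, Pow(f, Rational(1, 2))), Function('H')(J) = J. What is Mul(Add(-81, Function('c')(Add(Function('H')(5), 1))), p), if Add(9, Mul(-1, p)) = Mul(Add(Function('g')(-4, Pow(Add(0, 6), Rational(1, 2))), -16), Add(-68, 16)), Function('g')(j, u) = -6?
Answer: Add(88530, Mul(-6810, Pow(6, Rational(1, 2)))) ≈ 71849.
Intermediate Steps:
p = -1135 (p = Add(9, Mul(-1, Mul(Add(-6, -16), Add(-68, 16)))) = Add(9, Mul(-1, Mul(-22, -52))) = Add(9, Mul(-1, 1144)) = Add(9, -1144) = -1135)
Function('c')(f) = Add(3, Pow(f, Rational(3, 2))) (Function('c')(f) = Add(3, Mul(f, Pow(f, Rational(1, 2)))) = Add(3, Pow(f, Rational(3, 2))))
Mul(Add(-81, Function('c')(Add(Function('H')(5), 1))), p) = Mul(Add(-81, Add(3, Pow(Add(5, 1), Rational(3, 2)))), -1135) = Mul(Add(-81, Add(3, Pow(6, Rational(3, 2)))), -1135) = Mul(Add(-81, Add(3, Mul(6, Pow(6, Rational(1, 2))))), -1135) = Mul(Add(-78, Mul(6, Pow(6, Rational(1, 2)))), -1135) = Add(88530, Mul(-6810, Pow(6, Rational(1, 2))))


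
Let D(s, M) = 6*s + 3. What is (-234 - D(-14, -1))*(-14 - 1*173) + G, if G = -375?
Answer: 28236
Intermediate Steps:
D(s, M) = 3 + 6*s
(-234 - D(-14, -1))*(-14 - 1*173) + G = (-234 - (3 + 6*(-14)))*(-14 - 1*173) - 375 = (-234 - (3 - 84))*(-14 - 173) - 375 = (-234 - 1*(-81))*(-187) - 375 = (-234 + 81)*(-187) - 375 = -153*(-187) - 375 = 28611 - 375 = 28236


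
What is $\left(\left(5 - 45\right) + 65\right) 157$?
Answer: $3925$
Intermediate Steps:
$\left(\left(5 - 45\right) + 65\right) 157 = \left(-40 + 65\right) 157 = 25 \cdot 157 = 3925$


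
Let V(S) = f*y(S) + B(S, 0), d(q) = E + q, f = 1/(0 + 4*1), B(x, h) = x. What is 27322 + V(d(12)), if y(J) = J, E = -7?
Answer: 109313/4 ≈ 27328.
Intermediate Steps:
f = 1/4 (f = 1/(0 + 4) = 1/4 ≈ 0.25000)
d(q) = -7 + q
V(S) = 5*S/4 (V(S) = S/4 + S = 5*S/4)
27322 + V(d(12)) = 27322 + 5*(-7 + 12)/4 = 27322 + (5/4)*5 = 27322 + 25/4 = 109313/4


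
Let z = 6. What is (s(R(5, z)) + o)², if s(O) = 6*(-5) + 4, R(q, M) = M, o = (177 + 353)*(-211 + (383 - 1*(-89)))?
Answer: 19127996416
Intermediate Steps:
o = 138330 (o = 530*(-211 + (383 + 89)) = 530*(-211 + 472) = 530*261 = 138330)
s(O) = -26 (s(O) = -30 + 4 = -26)
(s(R(5, z)) + o)² = (-26 + 138330)² = 138304² = 19127996416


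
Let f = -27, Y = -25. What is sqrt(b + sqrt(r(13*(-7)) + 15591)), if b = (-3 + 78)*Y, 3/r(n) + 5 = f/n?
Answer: sqrt(-85867500 + 1070*sqrt(28559049))/214 ≈ 41.835*I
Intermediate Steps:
r(n) = 3/(-5 - 27/n)
b = -1875 (b = (-3 + 78)*(-25) = 75*(-25) = -1875)
sqrt(b + sqrt(r(13*(-7)) + 15591)) = sqrt(-1875 + sqrt(-3*13*(-7)/(27 + 5*(13*(-7))) + 15591)) = sqrt(-1875 + sqrt(-3*(-91)/(27 + 5*(-91)) + 15591)) = sqrt(-1875 + sqrt(-3*(-91)/(27 - 455) + 15591)) = sqrt(-1875 + sqrt(-3*(-91)/(-428) + 15591)) = sqrt(-1875 + sqrt(-3*(-91)*(-1/428) + 15591)) = sqrt(-1875 + sqrt(-273/428 + 15591)) = sqrt(-1875 + sqrt(6672675/428)) = sqrt(-1875 + 5*sqrt(28559049)/214)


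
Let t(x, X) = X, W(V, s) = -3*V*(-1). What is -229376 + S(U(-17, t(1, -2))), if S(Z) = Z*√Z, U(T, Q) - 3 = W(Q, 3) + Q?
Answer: -229376 - 5*I*√5 ≈ -2.2938e+5 - 11.18*I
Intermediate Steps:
W(V, s) = 3*V
U(T, Q) = 3 + 4*Q (U(T, Q) = 3 + (3*Q + Q) = 3 + 4*Q)
S(Z) = Z^(3/2)
-229376 + S(U(-17, t(1, -2))) = -229376 + (3 + 4*(-2))^(3/2) = -229376 + (3 - 8)^(3/2) = -229376 + (-5)^(3/2) = -229376 - 5*I*√5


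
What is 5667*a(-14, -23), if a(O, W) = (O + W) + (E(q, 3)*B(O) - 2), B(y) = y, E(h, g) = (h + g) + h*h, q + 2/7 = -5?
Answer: -15793929/7 ≈ -2.2563e+6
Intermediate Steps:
q = -37/7 (q = -2/7 - 5 = -37/7 ≈ -5.2857)
E(h, g) = g + h + h² (E(h, g) = (g + h) + h² = g + h + h²)
a(O, W) = -2 + W + 1306*O/49 (a(O, W) = (O + W) + ((3 - 37/7 + (-37/7)²)*O - 2) = (O + W) + ((3 - 37/7 + 1369/49)*O - 2) = (O + W) + (1257*O/49 - 2) = (O + W) + (-2 + 1257*O/49) = -2 + W + 1306*O/49)
5667*a(-14, -23) = 5667*(-2 - 23 + (1306/49)*(-14)) = 5667*(-2 - 23 - 2612/7) = 5667*(-2787/7) = -15793929/7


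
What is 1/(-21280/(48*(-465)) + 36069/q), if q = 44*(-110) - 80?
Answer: -457560/2918177 ≈ -0.15680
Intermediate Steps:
q = -4920 (q = -4840 - 80 = -4920)
1/(-21280/(48*(-465)) + 36069/q) = 1/(-21280/(48*(-465)) + 36069/(-4920)) = 1/(-21280/(-22320) + 36069*(-1/4920)) = 1/(-21280*(-1/22320) - 12023/1640) = 1/(266/279 - 12023/1640) = 1/(-2918177/457560) = -457560/2918177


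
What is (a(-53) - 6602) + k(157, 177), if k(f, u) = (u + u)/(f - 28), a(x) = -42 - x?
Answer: -283295/43 ≈ -6588.3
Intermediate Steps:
k(f, u) = 2*u/(-28 + f) (k(f, u) = (2*u)/(-28 + f) = 2*u/(-28 + f))
(a(-53) - 6602) + k(157, 177) = ((-42 - 1*(-53)) - 6602) + 2*177/(-28 + 157) = ((-42 + 53) - 6602) + 2*177/129 = (11 - 6602) + 2*177*(1/129) = -6591 + 118/43 = -283295/43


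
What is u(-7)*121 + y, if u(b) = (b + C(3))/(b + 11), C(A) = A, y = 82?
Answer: -39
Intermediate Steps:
u(b) = (3 + b)/(11 + b) (u(b) = (b + 3)/(b + 11) = (3 + b)/(11 + b))
u(-7)*121 + y = ((3 - 7)/(11 - 7))*121 + 82 = (-4/4)*121 + 82 = ((¼)*(-4))*121 + 82 = -1*121 + 82 = -121 + 82 = -39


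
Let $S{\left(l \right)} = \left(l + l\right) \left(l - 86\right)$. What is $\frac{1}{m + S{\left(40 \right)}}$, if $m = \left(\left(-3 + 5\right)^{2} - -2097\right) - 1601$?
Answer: $- \frac{1}{3180} \approx -0.00031447$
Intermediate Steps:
$S{\left(l \right)} = 2 l \left(-86 + l\right)$
$m = 500$ ($m = \left(2^{2} + 2097\right) - 1601 = \left(4 + 2097\right) - 1601 = 2101 - 1601 = 500$)
$\frac{1}{m + S{\left(40 \right)}} = \frac{1}{500 + 2 \cdot 40 \left(-86 + 40\right)} = \frac{1}{500 + 2 \cdot 40 \left(-46\right)} = \frac{1}{500 - 3680} = \frac{1}{-3180} = - \frac{1}{3180}$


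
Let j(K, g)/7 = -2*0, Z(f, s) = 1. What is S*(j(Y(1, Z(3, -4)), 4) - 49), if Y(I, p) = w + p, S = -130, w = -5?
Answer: 6370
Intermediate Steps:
Y(I, p) = -5 + p
j(K, g) = 0 (j(K, g) = 7*(-2*0) = 7*0 = 0)
S*(j(Y(1, Z(3, -4)), 4) - 49) = -130*(0 - 49) = -130*(-49) = 6370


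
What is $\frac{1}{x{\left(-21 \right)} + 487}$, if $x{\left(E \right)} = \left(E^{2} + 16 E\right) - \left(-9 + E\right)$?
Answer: $\frac{1}{622} \approx 0.0016077$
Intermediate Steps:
$x{\left(E \right)} = 9 + E^{2} + 15 E$
$\frac{1}{x{\left(-21 \right)} + 487} = \frac{1}{\left(9 + \left(-21\right)^{2} + 15 \left(-21\right)\right) + 487} = \frac{1}{\left(9 + 441 - 315\right) + 487} = \frac{1}{135 + 487} = \frac{1}{622}$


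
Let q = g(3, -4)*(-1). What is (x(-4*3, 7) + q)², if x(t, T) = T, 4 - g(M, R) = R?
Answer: 1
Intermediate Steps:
g(M, R) = 4 - R
q = -8 (q = (4 - 1*(-4))*(-1) = (4 + 4)*(-1) = 8*(-1) = -8)
(x(-4*3, 7) + q)² = (7 - 8)² = (-1)² = 1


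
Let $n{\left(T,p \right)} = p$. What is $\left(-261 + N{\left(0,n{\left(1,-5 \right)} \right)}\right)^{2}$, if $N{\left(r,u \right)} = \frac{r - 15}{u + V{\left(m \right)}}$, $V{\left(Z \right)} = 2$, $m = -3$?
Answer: $65536$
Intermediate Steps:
$N{\left(r,u \right)} = \frac{-15 + r}{2 + u}$ ($N{\left(r,u \right)} = \frac{r - 15}{u + 2} = \frac{-15 + r}{2 + u}$)
$\left(-261 + N{\left(0,n{\left(1,-5 \right)} \right)}\right)^{2} = \left(-261 + \frac{-15 + 0}{2 - 5}\right)^{2} = \left(-261 + \frac{1}{-3} \left(-15\right)\right)^{2} = \left(-261 - -5\right)^{2} = \left(-261 + 5\right)^{2} = \left(-256\right)^{2} = 65536$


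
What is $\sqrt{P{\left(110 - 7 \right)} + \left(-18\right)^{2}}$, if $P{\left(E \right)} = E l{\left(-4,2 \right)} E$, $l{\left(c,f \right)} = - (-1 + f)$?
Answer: $11 i \sqrt{85} \approx 101.42 i$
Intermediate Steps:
$l{\left(c,f \right)} = 1 - f$
$P{\left(E \right)} = - E^{2}$ ($P{\left(E \right)} = E \left(1 - 2\right) E = E \left(-1\right) E = - E E = - E^{2}$)
$\sqrt{P{\left(110 - 7 \right)} + \left(-18\right)^{2}} = \sqrt{- \left(110 - 7\right)^{2} + \left(-18\right)^{2}} = \sqrt{- 103^{2} + 324} = \sqrt{\left(-1\right) 10609 + 324} = \sqrt{-10609 + 324} = \sqrt{-10285} = 11 i \sqrt{85}$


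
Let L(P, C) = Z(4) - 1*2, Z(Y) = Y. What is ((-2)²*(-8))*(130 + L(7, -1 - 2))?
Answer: -4224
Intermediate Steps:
L(P, C) = 2 (L(P, C) = 4 - 1*2 = 4 - 2 = 2)
((-2)²*(-8))*(130 + L(7, -1 - 2)) = ((-2)²*(-8))*(130 + 2) = (4*(-8))*132 = -32*132 = -4224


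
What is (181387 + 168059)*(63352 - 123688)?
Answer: -21084173856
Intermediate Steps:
(181387 + 168059)*(63352 - 123688) = 349446*(-60336) = -21084173856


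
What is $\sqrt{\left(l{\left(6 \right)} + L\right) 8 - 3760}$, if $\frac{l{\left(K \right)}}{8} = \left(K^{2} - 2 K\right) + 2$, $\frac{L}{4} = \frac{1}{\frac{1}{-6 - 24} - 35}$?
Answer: $\frac{4 i \sqrt{144765791}}{1051} \approx 45.792 i$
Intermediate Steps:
$L = - \frac{120}{1051}$ ($L = \frac{4}{\frac{1}{-6 - 24} - 35} = \frac{4}{\frac{1}{-30} - 35} = \frac{4}{- \frac{1}{30} - 35} = \frac{4}{- \frac{1051}{30}} = 4 \left(- \frac{30}{1051}\right) = - \frac{120}{1051} \approx -0.11418$)
$l{\left(K \right)} = 16 - 16 K + 8 K^{2}$ ($l{\left(K \right)} = 8 \left(\left(K^{2} - 2 K\right) + 2\right) = 8 \left(2 + K^{2} - 2 K\right) = 16 - 16 K + 8 K^{2}$)
$\sqrt{\left(l{\left(6 \right)} + L\right) 8 - 3760} = \sqrt{\left(\left(16 - 96 + 8 \cdot 6^{2}\right) - \frac{120}{1051}\right) 8 - 3760} = \sqrt{\left(\left(16 - 96 + 8 \cdot 36\right) - \frac{120}{1051}\right) 8 - 3760} = \sqrt{\left(\left(16 - 96 + 288\right) - \frac{120}{1051}\right) 8 - 3760} = \sqrt{\left(208 - \frac{120}{1051}\right) 8 - 3760} = \sqrt{\frac{218488}{1051} \cdot 8 - 3760} = \sqrt{\frac{1747904}{1051} - 3760} = \sqrt{- \frac{2203856}{1051}} = \frac{4 i \sqrt{144765791}}{1051}$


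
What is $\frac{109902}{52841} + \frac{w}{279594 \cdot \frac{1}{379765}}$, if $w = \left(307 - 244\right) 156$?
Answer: $\frac{1565482537008}{117254179} \approx 13351.0$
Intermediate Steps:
$w = 9828$ ($w = 63 \cdot 156 = 9828$)
$\frac{109902}{52841} + \frac{w}{279594 \cdot \frac{1}{379765}} = \frac{109902}{52841} + \frac{9828}{279594 \cdot \frac{1}{379765}} = 109902 \cdot \frac{1}{52841} + \frac{9828}{279594 \cdot \frac{1}{379765}} = \frac{109902}{52841} + \frac{9828}{\frac{279594}{379765}} = \frac{109902}{52841} + 9828 \cdot \frac{379765}{279594} = \frac{109902}{52841} + \frac{29621670}{2219} = \frac{1565482537008}{117254179}$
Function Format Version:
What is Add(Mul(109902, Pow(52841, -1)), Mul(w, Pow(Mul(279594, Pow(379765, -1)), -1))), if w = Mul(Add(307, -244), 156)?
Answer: Rational(1565482537008, 117254179) ≈ 13351.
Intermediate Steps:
w = 9828 (w = Mul(63, 156) = 9828)
Add(Mul(109902, Pow(52841, -1)), Mul(w, Pow(Mul(279594, Pow(379765, -1)), -1))) = Add(Mul(109902, Pow(52841, -1)), Mul(9828, Pow(Mul(279594, Pow(379765, -1)), -1))) = Add(Mul(109902, Rational(1, 52841)), Mul(9828, Pow(Mul(279594, Rational(1, 379765)), -1))) = Add(Rational(109902, 52841), Mul(9828, Pow(Rational(279594, 379765), -1))) = Add(Rational(109902, 52841), Mul(9828, Rational(379765, 279594))) = Add(Rational(109902, 52841), Rational(29621670, 2219)) = Rational(1565482537008, 117254179)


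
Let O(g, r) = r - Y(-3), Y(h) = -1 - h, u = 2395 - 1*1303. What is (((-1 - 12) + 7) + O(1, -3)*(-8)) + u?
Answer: 1126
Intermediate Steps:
u = 1092 (u = 2395 - 1303 = 1092)
O(g, r) = -2 + r (O(g, r) = r - (-1 - 1*(-3)) = r - (-1 + 3) = r - 1*2 = r - 2 = -2 + r)
(((-1 - 12) + 7) + O(1, -3)*(-8)) + u = (((-1 - 12) + 7) + (-2 - 3)*(-8)) + 1092 = ((-13 + 7) - 5*(-8)) + 1092 = (-6 + 40) + 1092 = 34 + 1092 = 1126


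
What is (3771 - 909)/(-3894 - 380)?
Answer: -1431/2137 ≈ -0.66963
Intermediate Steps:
(3771 - 909)/(-3894 - 380) = 2862/(-4274) = 2862*(-1/4274) = -1431/2137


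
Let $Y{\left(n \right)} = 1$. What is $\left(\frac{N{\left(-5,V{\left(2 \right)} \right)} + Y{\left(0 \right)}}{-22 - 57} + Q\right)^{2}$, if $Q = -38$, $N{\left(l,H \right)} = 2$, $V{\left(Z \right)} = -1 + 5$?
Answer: $\frac{9030025}{6241} \approx 1446.9$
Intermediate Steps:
$V{\left(Z \right)} = 4$
$\left(\frac{N{\left(-5,V{\left(2 \right)} \right)} + Y{\left(0 \right)}}{-22 - 57} + Q\right)^{2} = \left(\frac{2 + 1}{-22 - 57} - 38\right)^{2} = \left(\frac{3}{-79} - 38\right)^{2} = \left(3 \left(- \frac{1}{79}\right) - 38\right)^{2} = \left(- \frac{3}{79} - 38\right)^{2} = \left(- \frac{3005}{79}\right)^{2} = \frac{9030025}{6241}$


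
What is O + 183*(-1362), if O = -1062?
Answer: -250308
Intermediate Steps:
O + 183*(-1362) = -1062 + 183*(-1362) = -1062 - 249246 = -250308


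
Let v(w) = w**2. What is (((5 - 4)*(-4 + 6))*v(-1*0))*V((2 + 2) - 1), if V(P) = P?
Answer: 0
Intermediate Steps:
(((5 - 4)*(-4 + 6))*v(-1*0))*V((2 + 2) - 1) = (((5 - 4)*(-4 + 6))*(-1*0)**2)*((2 + 2) - 1) = ((1*2)*0**2)*(4 - 1) = (2*0)*3 = 0*3 = 0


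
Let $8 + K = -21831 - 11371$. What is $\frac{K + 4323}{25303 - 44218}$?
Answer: $\frac{9629}{6305} \approx 1.5272$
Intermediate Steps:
$K = -33210$ ($K = -8 - 33202 = -33210$)
$\frac{K + 4323}{25303 - 44218} = \frac{-33210 + 4323}{25303 - 44218} = - \frac{28887}{-18915} = \left(-28887\right) \left(- \frac{1}{18915}\right) = \frac{9629}{6305}$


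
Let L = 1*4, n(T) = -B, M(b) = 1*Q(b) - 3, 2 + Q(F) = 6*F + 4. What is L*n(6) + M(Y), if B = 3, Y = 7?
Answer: 29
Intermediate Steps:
Q(F) = 2 + 6*F (Q(F) = -2 + (6*F + 4) = -2 + (4 + 6*F) = 2 + 6*F)
M(b) = -1 + 6*b (M(b) = 1*(2 + 6*b) - 3 = (2 + 6*b) - 3 = -1 + 6*b)
n(T) = -3 (n(T) = -1*3 = -3)
L = 4
L*n(6) + M(Y) = 4*(-3) + (-1 + 6*7) = -12 + (-1 + 42) = -12 + 41 = 29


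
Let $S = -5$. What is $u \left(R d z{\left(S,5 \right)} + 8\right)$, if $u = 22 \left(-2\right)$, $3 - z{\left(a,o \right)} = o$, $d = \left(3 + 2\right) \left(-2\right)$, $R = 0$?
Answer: $-352$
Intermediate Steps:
$d = -10$ ($d = 5 \left(-2\right) = -10$)
$z{\left(a,o \right)} = 3 - o$
$u = -44$
$u \left(R d z{\left(S,5 \right)} + 8\right) = - 44 \left(0 \left(-10\right) \left(3 - 5\right) + 8\right) = - 44 \left(0 \left(3 - 5\right) + 8\right) = - 44 \left(0 \left(-2\right) + 8\right) = - 44 \left(0 + 8\right) = \left(-44\right) 8 = -352$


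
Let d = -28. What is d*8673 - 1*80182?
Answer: -323026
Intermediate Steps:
d*8673 - 1*80182 = -28*8673 - 1*80182 = -242844 - 80182 = -323026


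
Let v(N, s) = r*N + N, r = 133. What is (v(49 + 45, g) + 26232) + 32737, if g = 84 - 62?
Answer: 71565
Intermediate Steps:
g = 22
v(N, s) = 134*N (v(N, s) = 133*N + N = 134*N)
(v(49 + 45, g) + 26232) + 32737 = (134*(49 + 45) + 26232) + 32737 = (134*94 + 26232) + 32737 = (12596 + 26232) + 32737 = 38828 + 32737 = 71565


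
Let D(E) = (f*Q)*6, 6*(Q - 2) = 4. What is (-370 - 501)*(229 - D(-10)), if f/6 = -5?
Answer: -617539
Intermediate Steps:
f = -30 (f = 6*(-5) = -30)
Q = 8/3 (Q = 2 + (1/6)*4 = 2 + 2/3 = 8/3 ≈ 2.6667)
D(E) = -480 (D(E) = -30*8/3*6 = -80*6 = -480)
(-370 - 501)*(229 - D(-10)) = (-370 - 501)*(229 - 1*(-480)) = -871*(229 + 480) = -871*709 = -617539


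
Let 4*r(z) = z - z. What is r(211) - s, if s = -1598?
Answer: 1598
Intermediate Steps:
r(z) = 0 (r(z) = (z - z)/4 = (1/4)*0 = 0)
r(211) - s = 0 - 1*(-1598) = 0 + 1598 = 1598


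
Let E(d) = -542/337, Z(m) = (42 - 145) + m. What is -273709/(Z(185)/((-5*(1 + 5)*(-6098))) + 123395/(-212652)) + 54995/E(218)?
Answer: 446096620763868025/1018799379926 ≈ 4.3787e+5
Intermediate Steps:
Z(m) = -103 + m
E(d) = -542/337 (E(d) = -542*1/337 = -542/337)
-273709/(Z(185)/((-5*(1 + 5)*(-6098))) + 123395/(-212652)) + 54995/E(218) = -273709/((-103 + 185)/((-5*(1 + 5)*(-6098))) + 123395/(-212652)) + 54995/(-542/337) = -273709/(82/((-5*6*(-6098))) + 123395*(-1/212652)) + 54995*(-337/542) = -273709/(82/((-30*(-6098))) - 123395/212652) - 18533315/542 = -273709/(82/182940 - 123395/212652) - 18533315/542 = -273709/(82*(1/182940) - 123395/212652) - 18533315/542 = -273709/(41/91470 - 123395/212652) - 18533315/542 = -273709/(-1879703653/3241879740) - 18533315/542 = -273709*(-3241879740/1879703653) - 18533315/542 = 887331661755660/1879703653 - 18533315/542 = 446096620763868025/1018799379926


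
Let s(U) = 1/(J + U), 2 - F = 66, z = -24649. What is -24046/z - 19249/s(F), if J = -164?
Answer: 108178865074/24649 ≈ 4.3888e+6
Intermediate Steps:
F = -64 (F = 2 - 1*66 = 2 - 66 = -64)
s(U) = 1/(-164 + U)
-24046/z - 19249/s(F) = -24046/(-24649) - 19249/(1/(-164 - 64)) = -24046*(-1/24649) - 19249/(1/(-228)) = 24046/24649 - 19249/(-1/228) = 24046/24649 - 19249*(-228) = 24046/24649 + 4388772 = 108178865074/24649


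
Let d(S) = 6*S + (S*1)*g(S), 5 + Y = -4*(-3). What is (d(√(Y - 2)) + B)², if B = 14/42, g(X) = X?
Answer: 1876/9 + 64*√5 ≈ 351.55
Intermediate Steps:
Y = 7 (Y = -5 - 4*(-3) = -5 + 12 = 7)
B = ⅓ (B = 14*(1/42) = ⅓ ≈ 0.33333)
d(S) = S² + 6*S (d(S) = 6*S + (S*1)*S = 6*S + S*S = 6*S + S² = S² + 6*S)
(d(√(Y - 2)) + B)² = (√(7 - 2)*(6 + √(7 - 2)) + ⅓)² = (√5*(6 + √5) + ⅓)² = (⅓ + √5*(6 + √5))²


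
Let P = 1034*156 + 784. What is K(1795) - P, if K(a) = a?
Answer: -160293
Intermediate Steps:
P = 162088 (P = 161304 + 784 = 162088)
K(1795) - P = 1795 - 1*162088 = 1795 - 162088 = -160293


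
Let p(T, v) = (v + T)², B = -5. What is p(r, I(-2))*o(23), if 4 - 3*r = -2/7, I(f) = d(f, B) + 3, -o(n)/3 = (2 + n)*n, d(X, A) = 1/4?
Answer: -29602725/784 ≈ -37759.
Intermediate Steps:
d(X, A) = ¼ (d(X, A) = 1*(¼) = ¼)
o(n) = -3*n*(2 + n) (o(n) = -3*(2 + n)*n = -3*n*(2 + n))
I(f) = 13/4 (I(f) = ¼ + 3 = 13/4)
r = 10/7 (r = 4/3 - (-2)/(3*7) = 4/3 - ⅓*(-2/7) = 4/3 + 2/21 = 10/7 ≈ 1.4286)
p(T, v) = (T + v)²
p(r, I(-2))*o(23) = (10/7 + 13/4)²*(-3*23*(2 + 23)) = (131/28)²*(-3*23*25) = (17161/784)*(-1725) = -29602725/784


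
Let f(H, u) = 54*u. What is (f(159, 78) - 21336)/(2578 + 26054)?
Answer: -1427/2386 ≈ -0.59807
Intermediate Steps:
(f(159, 78) - 21336)/(2578 + 26054) = (54*78 - 21336)/(2578 + 26054) = (4212 - 21336)/28632 = -17124*1/28632 = -1427/2386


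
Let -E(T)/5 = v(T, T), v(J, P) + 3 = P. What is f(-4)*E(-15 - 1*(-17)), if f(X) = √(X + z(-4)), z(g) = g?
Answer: 10*I*√2 ≈ 14.142*I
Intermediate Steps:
v(J, P) = -3 + P
f(X) = √(-4 + X) (f(X) = √(X - 4) = √(-4 + X))
E(T) = 15 - 5*T (E(T) = -5*(-3 + T) = 15 - 5*T)
f(-4)*E(-15 - 1*(-17)) = √(-4 - 4)*(15 - 5*(-15 - 1*(-17))) = √(-8)*(15 - 5*(-15 + 17)) = (2*I*√2)*(15 - 5*2) = (2*I*√2)*(15 - 10) = (2*I*√2)*5 = 10*I*√2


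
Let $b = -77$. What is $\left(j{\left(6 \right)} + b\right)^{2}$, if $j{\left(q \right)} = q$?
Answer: $5041$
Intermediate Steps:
$\left(j{\left(6 \right)} + b\right)^{2} = \left(6 - 77\right)^{2} = \left(-71\right)^{2} = 5041$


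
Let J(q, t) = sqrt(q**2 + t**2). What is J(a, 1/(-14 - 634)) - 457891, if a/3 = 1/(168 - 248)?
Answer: -457891 + sqrt(59149)/6480 ≈ -4.5789e+5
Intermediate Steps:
a = -3/80 (a = 3/(168 - 248) = 3/(-80) = 3*(-1/80) = -3/80 ≈ -0.037500)
J(a, 1/(-14 - 634)) - 457891 = sqrt((-3/80)**2 + (1/(-14 - 634))**2) - 457891 = sqrt(9/6400 + (1/(-648))**2) - 457891 = sqrt(9/6400 + (-1/648)**2) - 457891 = sqrt(9/6400 + 1/419904) - 457891 = sqrt(59149/41990400) - 457891 = sqrt(59149)/6480 - 457891 = -457891 + sqrt(59149)/6480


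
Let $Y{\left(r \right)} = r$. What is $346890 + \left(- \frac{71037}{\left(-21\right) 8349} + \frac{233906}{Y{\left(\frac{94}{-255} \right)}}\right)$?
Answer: $- \frac{263366872014}{915607} \approx -2.8764 \cdot 10^{5}$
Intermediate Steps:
$346890 + \left(- \frac{71037}{\left(-21\right) 8349} + \frac{233906}{Y{\left(\frac{94}{-255} \right)}}\right) = 346890 + \left(- \frac{71037}{\left(-21\right) 8349} + \frac{233906}{94 \frac{1}{-255}}\right) = 346890 + \left(- \frac{71037}{-175329} + \frac{233906}{94 \left(- \frac{1}{255}\right)}\right) = 346890 + \left(\left(-71037\right) \left(- \frac{1}{175329}\right) + \frac{233906}{- \frac{94}{255}}\right) = 346890 + \left(\frac{7893}{19481} + 233906 \left(- \frac{255}{94}\right)\right) = 346890 + \left(\frac{7893}{19481} - \frac{29823015}{47}\right) = 346890 - \frac{580981784244}{915607} = - \frac{263366872014}{915607}$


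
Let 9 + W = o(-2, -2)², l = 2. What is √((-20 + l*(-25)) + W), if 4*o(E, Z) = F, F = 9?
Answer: 13*I*√7/4 ≈ 8.5987*I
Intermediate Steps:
o(E, Z) = 9/4 (o(E, Z) = (¼)*9 = 9/4)
W = -63/16 (W = -9 + (9/4)² = -9 + 81/16 = -63/16 ≈ -3.9375)
√((-20 + l*(-25)) + W) = √((-20 + 2*(-25)) - 63/16) = √((-20 - 50) - 63/16) = √(-70 - 63/16) = √(-1183/16) = 13*I*√7/4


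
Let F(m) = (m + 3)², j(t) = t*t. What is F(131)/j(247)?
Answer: 17956/61009 ≈ 0.29432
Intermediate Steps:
j(t) = t²
F(m) = (3 + m)²
F(131)/j(247) = (3 + 131)²/(247²) = 134²/61009 = 17956*(1/61009) = 17956/61009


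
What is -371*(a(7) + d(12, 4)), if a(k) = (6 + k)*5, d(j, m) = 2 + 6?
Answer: -27083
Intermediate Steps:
d(j, m) = 8
a(k) = 30 + 5*k
-371*(a(7) + d(12, 4)) = -371*((30 + 5*7) + 8) = -371*((30 + 35) + 8) = -371*(65 + 8) = -371*73 = -27083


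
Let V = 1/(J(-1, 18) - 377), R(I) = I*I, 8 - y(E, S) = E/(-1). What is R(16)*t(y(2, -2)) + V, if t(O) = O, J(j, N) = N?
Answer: 919039/359 ≈ 2560.0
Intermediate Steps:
y(E, S) = 8 + E (y(E, S) = 8 - E/(-1) = 8 - E*(-1) = 8 - (-1)*E = 8 + E)
R(I) = I**2
V = -1/359 (V = 1/(18 - 377) = 1/(-359) = -1/359 ≈ -0.0027855)
R(16)*t(y(2, -2)) + V = 16**2*(8 + 2) - 1/359 = 256*10 - 1/359 = 2560 - 1/359 = 919039/359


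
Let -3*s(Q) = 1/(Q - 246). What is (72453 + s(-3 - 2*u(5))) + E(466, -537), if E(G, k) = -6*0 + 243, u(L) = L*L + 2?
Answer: 66080665/909 ≈ 72696.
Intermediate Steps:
u(L) = 2 + L² (u(L) = L² + 2 = 2 + L²)
s(Q) = -1/(3*(-246 + Q)) (s(Q) = -1/(3*(Q - 246)) = -1/(3*(-246 + Q)))
E(G, k) = 243 (E(G, k) = 0 + 243 = 243)
(72453 + s(-3 - 2*u(5))) + E(466, -537) = (72453 - 1/(-738 + 3*(-3 - 2*(2 + 5²)))) + 243 = (72453 - 1/(-738 + 3*(-3 - 2*(2 + 25)))) + 243 = (72453 - 1/(-738 + 3*(-3 - 2*27))) + 243 = (72453 - 1/(-738 + 3*(-3 - 54))) + 243 = (72453 - 1/(-738 + 3*(-57))) + 243 = (72453 - 1/(-738 - 171)) + 243 = (72453 - 1/(-909)) + 243 = (72453 - 1*(-1/909)) + 243 = (72453 + 1/909) + 243 = 65859778/909 + 243 = 66080665/909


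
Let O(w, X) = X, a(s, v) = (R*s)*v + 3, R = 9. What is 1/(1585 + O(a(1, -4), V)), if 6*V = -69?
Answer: 2/3147 ≈ 0.00063553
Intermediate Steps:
V = -23/2 (V = (⅙)*(-69) = -23/2 ≈ -11.500)
a(s, v) = 3 + 9*s*v (a(s, v) = (9*s)*v + 3 = 9*s*v + 3 = 3 + 9*s*v)
1/(1585 + O(a(1, -4), V)) = 1/(1585 - 23/2) = 1/(3147/2) = 2/3147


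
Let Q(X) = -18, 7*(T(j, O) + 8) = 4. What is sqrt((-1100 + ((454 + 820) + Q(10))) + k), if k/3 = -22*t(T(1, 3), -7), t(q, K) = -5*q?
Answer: 2*I*sqrt(28119)/7 ≈ 47.911*I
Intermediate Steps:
T(j, O) = -52/7 (T(j, O) = -8 + (1/7)*4 = -8 + 4/7 = -52/7)
k = -17160/7 (k = 3*(-(-110)*(-52)/7) = 3*(-22*260/7) = 3*(-5720/7) = -17160/7 ≈ -2451.4)
sqrt((-1100 + ((454 + 820) + Q(10))) + k) = sqrt((-1100 + ((454 + 820) - 18)) - 17160/7) = sqrt((-1100 + (1274 - 18)) - 17160/7) = sqrt((-1100 + 1256) - 17160/7) = sqrt(156 - 17160/7) = sqrt(-16068/7) = 2*I*sqrt(28119)/7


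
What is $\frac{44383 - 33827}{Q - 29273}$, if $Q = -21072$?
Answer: $- \frac{10556}{50345} \approx -0.20967$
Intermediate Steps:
$\frac{44383 - 33827}{Q - 29273} = \frac{44383 - 33827}{-21072 - 29273} = \frac{10556}{-50345} = 10556 \left(- \frac{1}{50345}\right) = - \frac{10556}{50345}$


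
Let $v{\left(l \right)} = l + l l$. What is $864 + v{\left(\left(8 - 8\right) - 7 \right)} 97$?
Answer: $4938$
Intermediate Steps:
$v{\left(l \right)} = l + l^{2}$
$864 + v{\left(\left(8 - 8\right) - 7 \right)} 97 = 864 + \left(\left(8 - 8\right) - 7\right) \left(1 + \left(\left(8 - 8\right) - 7\right)\right) 97 = 864 + \left(0 - 7\right) \left(1 + \left(0 - 7\right)\right) 97 = 864 + - 7 \left(1 - 7\right) 97 = 864 + \left(-7\right) \left(-6\right) 97 = 864 + 42 \cdot 97 = 864 + 4074 = 4938$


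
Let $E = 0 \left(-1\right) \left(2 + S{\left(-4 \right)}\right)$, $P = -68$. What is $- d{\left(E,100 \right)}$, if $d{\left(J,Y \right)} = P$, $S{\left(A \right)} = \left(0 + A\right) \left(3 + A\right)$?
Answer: $68$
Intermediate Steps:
$S{\left(A \right)} = A \left(3 + A\right)$
$E = 0$ ($E = 0 \left(-1\right) \left(2 - 4 \left(3 - 4\right)\right) = 0 \left(2 - -4\right) = 0 \left(2 + 4\right) = 0 \cdot 6 = 0$)
$d{\left(J,Y \right)} = -68$
$- d{\left(E,100 \right)} = \left(-1\right) \left(-68\right) = 68$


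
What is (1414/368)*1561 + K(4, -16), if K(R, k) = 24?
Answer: 1108043/184 ≈ 6022.0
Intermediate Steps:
(1414/368)*1561 + K(4, -16) = (1414/368)*1561 + 24 = (1414*(1/368))*1561 + 24 = (707/184)*1561 + 24 = 1103627/184 + 24 = 1108043/184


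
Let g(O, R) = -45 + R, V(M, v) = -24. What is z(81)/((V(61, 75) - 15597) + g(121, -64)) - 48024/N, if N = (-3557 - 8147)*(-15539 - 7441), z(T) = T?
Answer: -8538261/1602540940 ≈ -0.0053280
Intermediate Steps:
N = 268957920 (N = -11704*(-22980) = 268957920)
z(81)/((V(61, 75) - 15597) + g(121, -64)) - 48024/N = 81/((-24 - 15597) + (-45 - 64)) - 48024/268957920 = 81/(-15621 - 109) - 48024*1/268957920 = 81/(-15730) - 2001/11206580 = 81*(-1/15730) - 2001/11206580 = -81/15730 - 2001/11206580 = -8538261/1602540940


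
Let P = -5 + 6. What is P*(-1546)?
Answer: -1546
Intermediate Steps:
P = 1
P*(-1546) = 1*(-1546) = -1546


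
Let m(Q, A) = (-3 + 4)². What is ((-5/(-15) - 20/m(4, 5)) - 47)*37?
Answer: -7400/3 ≈ -2466.7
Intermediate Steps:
m(Q, A) = 1 (m(Q, A) = 1² = 1)
((-5/(-15) - 20/m(4, 5)) - 47)*37 = ((-5/(-15) - 20/1) - 47)*37 = ((-5*(-1/15) - 20*1) - 47)*37 = ((⅓ - 20) - 47)*37 = (-59/3 - 47)*37 = -200/3*37 = -7400/3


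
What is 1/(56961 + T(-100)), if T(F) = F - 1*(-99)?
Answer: 1/56960 ≈ 1.7556e-5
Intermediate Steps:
T(F) = 99 + F (T(F) = F + 99 = 99 + F)
1/(56961 + T(-100)) = 1/(56961 + (99 - 100)) = 1/(56961 - 1) = 1/56960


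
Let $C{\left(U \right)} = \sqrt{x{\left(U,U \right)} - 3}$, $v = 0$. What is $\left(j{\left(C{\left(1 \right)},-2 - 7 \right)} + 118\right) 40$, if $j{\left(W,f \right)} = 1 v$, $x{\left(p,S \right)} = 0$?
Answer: $4720$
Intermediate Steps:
$C{\left(U \right)} = i \sqrt{3}$ ($C{\left(U \right)} = \sqrt{0 - 3} = \sqrt{-3} = i \sqrt{3}$)
$j{\left(W,f \right)} = 0$ ($j{\left(W,f \right)} = 1 \cdot 0 = 0$)
$\left(j{\left(C{\left(1 \right)},-2 - 7 \right)} + 118\right) 40 = \left(0 + 118\right) 40 = 118 \cdot 40 = 4720$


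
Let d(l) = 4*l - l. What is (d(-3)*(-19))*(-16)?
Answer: -2736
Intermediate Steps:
d(l) = 3*l
(d(-3)*(-19))*(-16) = ((3*(-3))*(-19))*(-16) = -9*(-19)*(-16) = 171*(-16) = -2736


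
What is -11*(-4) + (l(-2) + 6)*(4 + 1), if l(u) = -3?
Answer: 59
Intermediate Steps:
-11*(-4) + (l(-2) + 6)*(4 + 1) = -11*(-4) + (-3 + 6)*(4 + 1) = 44 + 3*5 = 44 + 15 = 59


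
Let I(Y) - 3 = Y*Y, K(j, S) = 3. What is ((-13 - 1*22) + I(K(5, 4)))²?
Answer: 529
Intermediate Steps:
I(Y) = 3 + Y² (I(Y) = 3 + Y*Y = 3 + Y²)
((-13 - 1*22) + I(K(5, 4)))² = ((-13 - 1*22) + (3 + 3²))² = ((-13 - 22) + (3 + 9))² = (-35 + 12)² = (-23)² = 529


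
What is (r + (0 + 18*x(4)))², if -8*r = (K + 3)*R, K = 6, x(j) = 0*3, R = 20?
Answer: 2025/4 ≈ 506.25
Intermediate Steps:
x(j) = 0
r = -45/2 (r = -(6 + 3)*20/8 = -9*20/8 = -⅛*180 = -45/2 ≈ -22.500)
(r + (0 + 18*x(4)))² = (-45/2 + (0 + 18*0))² = (-45/2 + (0 + 0))² = (-45/2 + 0)² = (-45/2)² = 2025/4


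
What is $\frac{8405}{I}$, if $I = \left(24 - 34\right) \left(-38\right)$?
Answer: $\frac{1681}{76} \approx 22.118$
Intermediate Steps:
$I = 380$ ($I = \left(-10\right) \left(-38\right) = 380$)
$\frac{8405}{I} = \frac{8405}{380} = 8405 \cdot \frac{1}{380} = \frac{1681}{76}$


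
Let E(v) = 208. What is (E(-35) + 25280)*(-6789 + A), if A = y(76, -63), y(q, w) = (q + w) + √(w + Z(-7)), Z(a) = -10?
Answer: -172706688 + 25488*I*√73 ≈ -1.7271e+8 + 2.1777e+5*I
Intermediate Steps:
y(q, w) = q + w + √(-10 + w) (y(q, w) = (q + w) + √(w - 10) = (q + w) + √(-10 + w) = q + w + √(-10 + w))
A = 13 + I*√73 (A = 76 - 63 + √(-10 - 63) = 76 - 63 + √(-73) = 76 - 63 + I*√73 = 13 + I*√73 ≈ 13.0 + 8.544*I)
(E(-35) + 25280)*(-6789 + A) = (208 + 25280)*(-6789 + (13 + I*√73)) = 25488*(-6776 + I*√73) = -172706688 + 25488*I*√73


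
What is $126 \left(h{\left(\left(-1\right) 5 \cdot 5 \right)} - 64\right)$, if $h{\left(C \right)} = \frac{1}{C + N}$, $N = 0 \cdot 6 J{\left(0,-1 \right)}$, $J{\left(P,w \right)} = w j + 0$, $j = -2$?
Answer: $- \frac{201726}{25} \approx -8069.0$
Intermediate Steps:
$J{\left(P,w \right)} = - 2 w$ ($J{\left(P,w \right)} = w \left(-2\right) + 0 = - 2 w + 0 = - 2 w$)
$N = 0$ ($N = 0 \cdot 6 \left(\left(-2\right) \left(-1\right)\right) = 0 \cdot 2 = 0$)
$h{\left(C \right)} = \frac{1}{C}$ ($h{\left(C \right)} = \frac{1}{C + 0} = \frac{1}{C}$)
$126 \left(h{\left(\left(-1\right) 5 \cdot 5 \right)} - 64\right) = 126 \left(\frac{1}{\left(-1\right) 5 \cdot 5} - 64\right) = 126 \left(\frac{1}{\left(-5\right) 5} - 64\right) = 126 \left(\frac{1}{-25} - 64\right) = 126 \left(- \frac{1}{25} - 64\right) = 126 \left(- \frac{1601}{25}\right) = - \frac{201726}{25}$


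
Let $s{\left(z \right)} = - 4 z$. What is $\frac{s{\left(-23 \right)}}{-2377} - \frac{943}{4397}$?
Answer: $- \frac{2646035}{10451669} \approx -0.25317$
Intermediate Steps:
$\frac{s{\left(-23 \right)}}{-2377} - \frac{943}{4397} = \frac{\left(-4\right) \left(-23\right)}{-2377} - \frac{943}{4397} = 92 \left(- \frac{1}{2377}\right) - \frac{943}{4397} = - \frac{92}{2377} - \frac{943}{4397} = - \frac{2646035}{10451669}$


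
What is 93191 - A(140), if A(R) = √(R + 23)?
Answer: 93191 - √163 ≈ 93178.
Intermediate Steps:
A(R) = √(23 + R)
93191 - A(140) = 93191 - √(23 + 140) = 93191 - √163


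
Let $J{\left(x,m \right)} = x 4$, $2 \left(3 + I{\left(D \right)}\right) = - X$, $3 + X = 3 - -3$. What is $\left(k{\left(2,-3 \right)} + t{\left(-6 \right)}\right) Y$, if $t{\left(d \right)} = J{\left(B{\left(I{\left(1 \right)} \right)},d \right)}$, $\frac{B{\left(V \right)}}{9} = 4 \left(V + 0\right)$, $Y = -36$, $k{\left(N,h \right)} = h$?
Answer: $23436$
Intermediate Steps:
$X = 3$ ($X = -3 + \left(3 - -3\right) = -3 + \left(3 + 3\right) = -3 + 6 = 3$)
$I{\left(D \right)} = - \frac{9}{2}$ ($I{\left(D \right)} = -3 + \frac{\left(-1\right) 3}{2} = -3 + \frac{1}{2} \left(-3\right) = -3 - \frac{3}{2} = - \frac{9}{2}$)
$B{\left(V \right)} = 36 V$ ($B{\left(V \right)} = 9 \cdot 4 \left(V + 0\right) = 9 \cdot 4 V = 36 V$)
$J{\left(x,m \right)} = 4 x$
$t{\left(d \right)} = -648$ ($t{\left(d \right)} = 4 \cdot 36 \left(- \frac{9}{2}\right) = 4 \left(-162\right) = -648$)
$\left(k{\left(2,-3 \right)} + t{\left(-6 \right)}\right) Y = \left(-3 - 648\right) \left(-36\right) = \left(-651\right) \left(-36\right) = 23436$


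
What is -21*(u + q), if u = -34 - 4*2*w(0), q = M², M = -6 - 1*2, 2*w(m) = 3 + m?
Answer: -378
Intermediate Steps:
w(m) = 3/2 + m/2 (w(m) = (3 + m)/2 = 3/2 + m/2)
M = -8 (M = -6 - 2 = -8)
q = 64 (q = (-8)² = 64)
u = -46 (u = -34 - 4*2*(3/2 + (½)*0) = -34 - 8*(3/2 + 0) = -34 - 8*3/2 = -34 - 1*12 = -34 - 12 = -46)
-21*(u + q) = -21*(-46 + 64) = -21*18 = -378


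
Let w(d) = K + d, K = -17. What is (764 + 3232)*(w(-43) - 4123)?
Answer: -16715268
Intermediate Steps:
w(d) = -17 + d
(764 + 3232)*(w(-43) - 4123) = (764 + 3232)*((-17 - 43) - 4123) = 3996*(-60 - 4123) = 3996*(-4183) = -16715268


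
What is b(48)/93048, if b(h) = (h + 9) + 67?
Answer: 31/23262 ≈ 0.0013326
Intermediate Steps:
b(h) = 76 + h (b(h) = (9 + h) + 67 = 76 + h)
b(48)/93048 = (76 + 48)/93048 = 124*(1/93048) = 31/23262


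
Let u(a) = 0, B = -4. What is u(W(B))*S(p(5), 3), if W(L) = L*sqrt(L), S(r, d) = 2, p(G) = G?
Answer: 0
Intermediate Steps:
W(L) = L**(3/2)
u(W(B))*S(p(5), 3) = 0*2 = 0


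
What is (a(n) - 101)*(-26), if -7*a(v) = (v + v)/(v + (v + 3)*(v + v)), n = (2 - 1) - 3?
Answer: 55198/21 ≈ 2628.5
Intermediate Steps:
n = -2 (n = 1 - 3 = -2)
a(v) = -2*v/(7*(v + 2*v*(3 + v))) (a(v) = -(v + v)/(7*(v + (v + 3)*(v + v))) = -2*v/(7*(v + (3 + v)*(2*v))) = -2*v/(7*(v + 2*v*(3 + v))))
(a(n) - 101)*(-26) = (-2/(49 + 14*(-2)) - 101)*(-26) = (-2/(49 - 28) - 101)*(-26) = (-2/21 - 101)*(-26) = -2123/21*(-26) = 55198/21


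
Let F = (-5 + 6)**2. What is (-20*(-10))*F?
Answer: 200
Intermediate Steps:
F = 1 (F = 1**2 = 1)
(-20*(-10))*F = -20*(-10)*1 = 200*1 = 200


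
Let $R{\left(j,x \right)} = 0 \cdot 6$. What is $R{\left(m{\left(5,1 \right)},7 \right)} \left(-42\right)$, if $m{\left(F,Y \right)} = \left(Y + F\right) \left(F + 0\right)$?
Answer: $0$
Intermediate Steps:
$m{\left(F,Y \right)} = F \left(F + Y\right)$ ($m{\left(F,Y \right)} = \left(F + Y\right) F = F \left(F + Y\right)$)
$R{\left(j,x \right)} = 0$
$R{\left(m{\left(5,1 \right)},7 \right)} \left(-42\right) = 0 \left(-42\right) = 0$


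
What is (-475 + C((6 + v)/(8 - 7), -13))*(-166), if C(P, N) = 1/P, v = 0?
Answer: 236467/3 ≈ 78822.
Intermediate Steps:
(-475 + C((6 + v)/(8 - 7), -13))*(-166) = (-475 + 1/((6 + 0)/(8 - 7)))*(-166) = (-475 + 1/(6/1))*(-166) = (-475 + 1/(6*1))*(-166) = (-475 + 1/6)*(-166) = (-475 + ⅙)*(-166) = -2849/6*(-166) = 236467/3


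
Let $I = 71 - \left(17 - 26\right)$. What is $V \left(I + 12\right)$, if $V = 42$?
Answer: $3864$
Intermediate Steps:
$I = 80$ ($I = 71 - \left(17 - 26\right) = 71 - -9 = 71 + 9 = 80$)
$V \left(I + 12\right) = 42 \left(80 + 12\right) = 42 \cdot 92 = 3864$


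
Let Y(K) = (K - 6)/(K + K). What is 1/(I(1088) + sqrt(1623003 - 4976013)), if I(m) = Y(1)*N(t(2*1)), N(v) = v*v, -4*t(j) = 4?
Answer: -2/2682413 - 4*I*sqrt(3353010)/13412065 ≈ -7.456e-7 - 0.00054611*I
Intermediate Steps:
t(j) = -1 (t(j) = -1/4*4 = -1)
Y(K) = (-6 + K)/(2*K) (Y(K) = (-6 + K)/((2*K)) = (-6 + K)*(1/(2*K)) = (-6 + K)/(2*K))
N(v) = v**2
I(m) = -5/2 (I(m) = ((1/2)*(-6 + 1)/1)*(-1)**2 = ((1/2)*1*(-5))*1 = -5/2*1 = -5/2)
1/(I(1088) + sqrt(1623003 - 4976013)) = 1/(-5/2 + sqrt(1623003 - 4976013)) = 1/(-5/2 + sqrt(-3353010)) = 1/(-5/2 + I*sqrt(3353010))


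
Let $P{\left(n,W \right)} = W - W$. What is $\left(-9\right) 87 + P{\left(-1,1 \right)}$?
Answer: $-783$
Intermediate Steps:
$P{\left(n,W \right)} = 0$
$\left(-9\right) 87 + P{\left(-1,1 \right)} = \left(-9\right) 87 + 0 = -783 + 0 = -783$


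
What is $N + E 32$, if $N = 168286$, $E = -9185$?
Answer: $-125634$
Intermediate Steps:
$N + E 32 = 168286 - 293920 = -125634$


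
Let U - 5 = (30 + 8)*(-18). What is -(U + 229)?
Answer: 450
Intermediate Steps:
U = -679 (U = 5 + (30 + 8)*(-18) = 5 + 38*(-18) = 5 - 684 = -679)
-(U + 229) = -(-679 + 229) = -1*(-450) = 450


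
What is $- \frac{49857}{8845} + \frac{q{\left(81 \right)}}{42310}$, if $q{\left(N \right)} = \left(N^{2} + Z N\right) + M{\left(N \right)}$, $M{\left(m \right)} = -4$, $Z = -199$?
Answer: $- \frac{219402556}{37423195} \approx -5.8627$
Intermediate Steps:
$q{\left(N \right)} = -4 + N^{2} - 199 N$ ($q{\left(N \right)} = \left(N^{2} - 199 N\right) - 4 = -4 + N^{2} - 199 N$)
$- \frac{49857}{8845} + \frac{q{\left(81 \right)}}{42310} = - \frac{49857}{8845} + \frac{-4 + 81^{2} - 16119}{42310} = \left(-49857\right) \frac{1}{8845} + \left(-4 + 6561 - 16119\right) \frac{1}{42310} = - \frac{49857}{8845} - \frac{4781}{21155} = - \frac{219402556}{37423195}$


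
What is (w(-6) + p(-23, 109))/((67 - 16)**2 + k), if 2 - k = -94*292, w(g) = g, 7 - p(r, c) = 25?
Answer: -8/10017 ≈ -0.00079864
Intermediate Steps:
p(r, c) = -18 (p(r, c) = 7 - 1*25 = 7 - 25 = -18)
k = 27450 (k = 2 - (-94)*292 = 2 - 1*(-27448) = 2 + 27448 = 27450)
(w(-6) + p(-23, 109))/((67 - 16)**2 + k) = (-6 - 18)/((67 - 16)**2 + 27450) = -24/(51**2 + 27450) = -24/(2601 + 27450) = -24/30051 = -24*1/30051 = -8/10017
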